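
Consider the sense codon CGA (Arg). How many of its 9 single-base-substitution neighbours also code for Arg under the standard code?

4

Position 1: AGA → 1 synonymous.
Position 2: none → 0 synonymous.
Position 3: CGU, CGC, CGG → 3 synonymous.
Total: 1 + 0 + 3 = 4.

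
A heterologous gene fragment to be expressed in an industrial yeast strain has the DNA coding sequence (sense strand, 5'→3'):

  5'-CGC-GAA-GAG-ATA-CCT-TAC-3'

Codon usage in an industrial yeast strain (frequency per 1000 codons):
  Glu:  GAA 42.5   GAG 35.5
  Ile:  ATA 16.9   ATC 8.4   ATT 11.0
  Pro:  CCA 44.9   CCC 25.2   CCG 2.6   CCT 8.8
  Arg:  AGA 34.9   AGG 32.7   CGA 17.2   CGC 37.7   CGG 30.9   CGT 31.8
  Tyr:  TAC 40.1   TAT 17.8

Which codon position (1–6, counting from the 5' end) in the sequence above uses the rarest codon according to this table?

Codon 1 CGC (Arg): 37.7 per 1000.
Codon 2 GAA (Glu): 42.5 per 1000.
Codon 3 GAG (Glu): 35.5 per 1000.
Codon 4 ATA (Ile): 16.9 per 1000.
Codon 5 CCT (Pro): 8.8 per 1000.
Codon 6 TAC (Tyr): 40.1 per 1000.
Lowest frequency is 8.8 at codon 5.

5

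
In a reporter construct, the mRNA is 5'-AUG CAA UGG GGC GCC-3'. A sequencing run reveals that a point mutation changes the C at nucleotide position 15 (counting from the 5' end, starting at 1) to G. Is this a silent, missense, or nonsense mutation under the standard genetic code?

Position 15 falls in codon 5: GCC → Ala.
After the substitution the codon is GCG → Ala.
Both encode Ala, so the change is synonymous.

silent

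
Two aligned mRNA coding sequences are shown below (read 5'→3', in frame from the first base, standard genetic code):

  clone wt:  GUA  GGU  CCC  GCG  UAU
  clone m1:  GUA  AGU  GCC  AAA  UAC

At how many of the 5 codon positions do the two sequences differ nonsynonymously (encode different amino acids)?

3

Codon 1: GUA Val / GUA Val — identical.
Codon 2: GGU Gly / AGU Ser — nonsynonymous.
Codon 3: CCC Pro / GCC Ala — nonsynonymous.
Codon 4: GCG Ala / AAA Lys — nonsynonymous.
Codon 5: UAU Tyr / UAC Tyr — synonymous.
Nonsynonymous differences: 3.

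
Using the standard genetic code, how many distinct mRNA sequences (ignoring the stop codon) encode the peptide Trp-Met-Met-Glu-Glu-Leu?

24

Trp: 1 codon.
Met: 1 codon.
Met: 1 codon.
Glu: 2 codons.
Glu: 2 codons.
Leu: 6 codons.
1 × 1 × 1 × 2 × 2 × 6 = 24.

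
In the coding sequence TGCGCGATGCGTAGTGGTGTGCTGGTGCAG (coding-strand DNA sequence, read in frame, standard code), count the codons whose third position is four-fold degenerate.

6

Codon 1 TGC (Cys): third position 2-fold.
Codon 2 GCG (Ala): third position 4-fold.
Codon 3 ATG (Met): third position 1-fold.
Codon 4 CGT (Arg): third position 4-fold.
Codon 5 AGT (Ser): third position 2-fold.
Codon 6 GGT (Gly): third position 4-fold.
Codon 7 GTG (Val): third position 4-fold.
Codon 8 CTG (Leu): third position 4-fold.
Codon 9 GTG (Val): third position 4-fold.
Codon 10 CAG (Gln): third position 2-fold.
Four-fold degenerate third positions: 6.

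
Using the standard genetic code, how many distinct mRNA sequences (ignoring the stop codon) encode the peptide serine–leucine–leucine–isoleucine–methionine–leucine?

3888

Ser: 6 codons.
Leu: 6 codons.
Leu: 6 codons.
Ile: 3 codons.
Met: 1 codon.
Leu: 6 codons.
6 × 6 × 6 × 3 × 1 × 6 = 3888.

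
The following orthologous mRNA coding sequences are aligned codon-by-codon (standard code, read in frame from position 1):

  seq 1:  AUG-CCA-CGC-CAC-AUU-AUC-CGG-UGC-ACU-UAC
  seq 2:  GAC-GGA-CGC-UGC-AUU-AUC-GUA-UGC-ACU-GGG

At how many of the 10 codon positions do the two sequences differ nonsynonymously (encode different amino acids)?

5

Codon 1: AUG Met / GAC Asp — nonsynonymous.
Codon 2: CCA Pro / GGA Gly — nonsynonymous.
Codon 3: CGC Arg / CGC Arg — identical.
Codon 4: CAC His / UGC Cys — nonsynonymous.
Codon 5: AUU Ile / AUU Ile — identical.
Codon 6: AUC Ile / AUC Ile — identical.
Codon 7: CGG Arg / GUA Val — nonsynonymous.
Codon 8: UGC Cys / UGC Cys — identical.
Codon 9: ACU Thr / ACU Thr — identical.
Codon 10: UAC Tyr / GGG Gly — nonsynonymous.
Nonsynonymous differences: 5.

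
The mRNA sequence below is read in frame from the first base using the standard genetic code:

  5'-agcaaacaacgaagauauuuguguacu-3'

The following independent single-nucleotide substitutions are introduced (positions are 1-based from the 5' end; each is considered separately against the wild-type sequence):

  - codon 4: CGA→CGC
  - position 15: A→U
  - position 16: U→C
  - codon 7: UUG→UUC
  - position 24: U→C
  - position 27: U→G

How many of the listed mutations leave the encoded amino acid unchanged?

3

Codon 4: CGA (Arg) → CGC (Arg) — synonymous.
Codon 5: AGA (Arg) → AGU (Ser) — missense.
Codon 6: UAU (Tyr) → CAU (His) — missense.
Codon 7: UUG (Leu) → UUC (Phe) — missense.
Codon 8: UGU (Cys) → UGC (Cys) — synonymous.
Codon 9: ACU (Thr) → ACG (Thr) — synonymous.
Synonymous: 3 of 6.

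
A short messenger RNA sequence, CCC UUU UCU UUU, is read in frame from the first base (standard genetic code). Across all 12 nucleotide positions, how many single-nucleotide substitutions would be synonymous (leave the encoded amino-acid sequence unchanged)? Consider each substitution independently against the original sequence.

8

Codon 1 (CCC, Pro): 3 synonymous substitutions.
Codon 2 (UUU, Phe): 1 synonymous substitution.
Codon 3 (UCU, Ser): 3 synonymous substitutions.
Codon 4 (UUU, Phe): 1 synonymous substitution.
Total: 3 + 1 + 3 + 1 = 8.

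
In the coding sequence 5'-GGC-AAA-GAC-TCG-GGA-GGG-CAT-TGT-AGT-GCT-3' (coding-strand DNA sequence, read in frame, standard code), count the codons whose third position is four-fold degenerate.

Codon 1 GGC (Gly): third position 4-fold.
Codon 2 AAA (Lys): third position 2-fold.
Codon 3 GAC (Asp): third position 2-fold.
Codon 4 TCG (Ser): third position 4-fold.
Codon 5 GGA (Gly): third position 4-fold.
Codon 6 GGG (Gly): third position 4-fold.
Codon 7 CAT (His): third position 2-fold.
Codon 8 TGT (Cys): third position 2-fold.
Codon 9 AGT (Ser): third position 2-fold.
Codon 10 GCT (Ala): third position 4-fold.
Four-fold degenerate third positions: 5.

5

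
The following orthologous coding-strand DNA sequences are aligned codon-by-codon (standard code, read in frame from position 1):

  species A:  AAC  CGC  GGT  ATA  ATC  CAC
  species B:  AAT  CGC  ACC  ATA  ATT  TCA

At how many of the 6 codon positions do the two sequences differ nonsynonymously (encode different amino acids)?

Codon 1: AAC Asn / AAT Asn — synonymous.
Codon 2: CGC Arg / CGC Arg — identical.
Codon 3: GGT Gly / ACC Thr — nonsynonymous.
Codon 4: ATA Ile / ATA Ile — identical.
Codon 5: ATC Ile / ATT Ile — synonymous.
Codon 6: CAC His / TCA Ser — nonsynonymous.
Nonsynonymous differences: 2.

2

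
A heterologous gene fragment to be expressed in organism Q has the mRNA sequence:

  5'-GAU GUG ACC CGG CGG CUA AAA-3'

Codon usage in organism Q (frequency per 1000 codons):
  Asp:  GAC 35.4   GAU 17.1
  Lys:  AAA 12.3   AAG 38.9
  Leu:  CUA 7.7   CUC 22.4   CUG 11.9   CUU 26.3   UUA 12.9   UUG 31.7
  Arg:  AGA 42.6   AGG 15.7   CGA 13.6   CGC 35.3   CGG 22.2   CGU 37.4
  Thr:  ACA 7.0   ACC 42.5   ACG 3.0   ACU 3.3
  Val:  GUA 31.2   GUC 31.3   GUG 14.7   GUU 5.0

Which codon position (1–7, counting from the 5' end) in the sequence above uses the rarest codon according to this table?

Codon 1 GAU (Asp): 17.1 per 1000.
Codon 2 GUG (Val): 14.7 per 1000.
Codon 3 ACC (Thr): 42.5 per 1000.
Codon 4 CGG (Arg): 22.2 per 1000.
Codon 5 CGG (Arg): 22.2 per 1000.
Codon 6 CUA (Leu): 7.7 per 1000.
Codon 7 AAA (Lys): 12.3 per 1000.
Lowest frequency is 7.7 at codon 6.

6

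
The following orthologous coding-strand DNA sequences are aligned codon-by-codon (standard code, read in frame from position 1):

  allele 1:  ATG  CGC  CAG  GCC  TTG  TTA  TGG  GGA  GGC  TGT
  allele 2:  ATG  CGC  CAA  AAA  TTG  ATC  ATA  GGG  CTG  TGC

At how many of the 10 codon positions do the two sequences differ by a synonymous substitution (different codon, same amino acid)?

3

Codon 1: ATG Met / ATG Met — identical.
Codon 2: CGC Arg / CGC Arg — identical.
Codon 3: CAG Gln / CAA Gln — synonymous.
Codon 4: GCC Ala / AAA Lys — nonsynonymous.
Codon 5: TTG Leu / TTG Leu — identical.
Codon 6: TTA Leu / ATC Ile — nonsynonymous.
Codon 7: TGG Trp / ATA Ile — nonsynonymous.
Codon 8: GGA Gly / GGG Gly — synonymous.
Codon 9: GGC Gly / CTG Leu — nonsynonymous.
Codon 10: TGT Cys / TGC Cys — synonymous.
Synonymous differences: 3.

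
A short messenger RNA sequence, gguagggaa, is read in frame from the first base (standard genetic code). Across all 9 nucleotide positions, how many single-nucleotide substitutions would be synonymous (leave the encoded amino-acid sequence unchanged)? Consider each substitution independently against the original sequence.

6

Codon 1 (GGU, Gly): 3 synonymous substitutions.
Codon 2 (AGG, Arg): 2 synonymous substitutions.
Codon 3 (GAA, Glu): 1 synonymous substitution.
Total: 3 + 2 + 1 = 6.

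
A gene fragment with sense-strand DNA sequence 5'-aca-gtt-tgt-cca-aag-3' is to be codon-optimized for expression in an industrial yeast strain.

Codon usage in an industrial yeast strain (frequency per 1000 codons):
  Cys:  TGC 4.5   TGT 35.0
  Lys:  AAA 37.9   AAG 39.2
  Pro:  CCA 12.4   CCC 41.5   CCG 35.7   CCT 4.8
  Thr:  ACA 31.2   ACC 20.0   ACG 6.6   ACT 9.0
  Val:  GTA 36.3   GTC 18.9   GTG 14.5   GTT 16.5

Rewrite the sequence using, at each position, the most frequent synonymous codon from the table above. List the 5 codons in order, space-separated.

ACA GTA TGT CCC AAG

Codon 1 (Thr): best is ACA at 31.2.
Codon 2 (Val): best is GTA at 36.3.
Codon 3 (Cys): best is TGT at 35.0.
Codon 4 (Pro): best is CCC at 41.5.
Codon 5 (Lys): best is AAG at 39.2.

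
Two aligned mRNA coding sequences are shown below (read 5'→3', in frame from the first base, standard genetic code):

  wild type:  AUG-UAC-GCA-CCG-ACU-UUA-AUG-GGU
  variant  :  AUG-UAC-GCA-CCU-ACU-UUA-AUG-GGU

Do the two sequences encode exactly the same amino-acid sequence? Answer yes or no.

yes

Codon 1: AUG Met / AUG Met — identical.
Codon 2: UAC Tyr / UAC Tyr — identical.
Codon 3: GCA Ala / GCA Ala — identical.
Codon 4: CCG Pro / CCU Pro — synonymous.
Codon 5: ACU Thr / ACU Thr — identical.
Codon 6: UUA Leu / UUA Leu — identical.
Codon 7: AUG Met / AUG Met — identical.
Codon 8: GGU Gly / GGU Gly — identical.
Nonsynonymous differences: 0 → same protein.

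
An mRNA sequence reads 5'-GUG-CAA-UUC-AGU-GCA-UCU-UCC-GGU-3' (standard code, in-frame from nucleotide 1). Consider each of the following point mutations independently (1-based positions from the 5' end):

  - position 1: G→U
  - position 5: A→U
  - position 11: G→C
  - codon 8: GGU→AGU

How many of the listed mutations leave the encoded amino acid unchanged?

0

Codon 1: GUG (Val) → UUG (Leu) — missense.
Codon 2: CAA (Gln) → CUA (Leu) — missense.
Codon 4: AGU (Ser) → ACU (Thr) — missense.
Codon 8: GGU (Gly) → AGU (Ser) — missense.
Synonymous: 0 of 4.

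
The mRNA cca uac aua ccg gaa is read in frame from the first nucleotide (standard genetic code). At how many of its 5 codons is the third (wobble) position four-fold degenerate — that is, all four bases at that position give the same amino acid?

Codon 1 CCA (Pro): third position 4-fold.
Codon 2 UAC (Tyr): third position 2-fold.
Codon 3 AUA (Ile): third position 3-fold.
Codon 4 CCG (Pro): third position 4-fold.
Codon 5 GAA (Glu): third position 2-fold.
Four-fold degenerate third positions: 2.

2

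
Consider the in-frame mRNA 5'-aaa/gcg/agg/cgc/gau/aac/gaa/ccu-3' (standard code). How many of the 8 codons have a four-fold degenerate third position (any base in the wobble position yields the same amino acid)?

Codon 1 AAA (Lys): third position 2-fold.
Codon 2 GCG (Ala): third position 4-fold.
Codon 3 AGG (Arg): third position 2-fold.
Codon 4 CGC (Arg): third position 4-fold.
Codon 5 GAU (Asp): third position 2-fold.
Codon 6 AAC (Asn): third position 2-fold.
Codon 7 GAA (Glu): third position 2-fold.
Codon 8 CCU (Pro): third position 4-fold.
Four-fold degenerate third positions: 3.

3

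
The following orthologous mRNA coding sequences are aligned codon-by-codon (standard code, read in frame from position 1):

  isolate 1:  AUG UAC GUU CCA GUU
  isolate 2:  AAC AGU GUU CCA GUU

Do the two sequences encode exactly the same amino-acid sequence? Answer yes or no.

Codon 1: AUG Met / AAC Asn — nonsynonymous.
Codon 2: UAC Tyr / AGU Ser — nonsynonymous.
Codon 3: GUU Val / GUU Val — identical.
Codon 4: CCA Pro / CCA Pro — identical.
Codon 5: GUU Val / GUU Val — identical.
Nonsynonymous differences: 2 → different protein.

no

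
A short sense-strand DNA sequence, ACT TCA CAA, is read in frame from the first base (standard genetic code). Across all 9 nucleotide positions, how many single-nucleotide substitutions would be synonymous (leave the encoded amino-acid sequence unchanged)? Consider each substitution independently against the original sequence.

Codon 1 (ACT, Thr): 3 synonymous substitutions.
Codon 2 (TCA, Ser): 3 synonymous substitutions.
Codon 3 (CAA, Gln): 1 synonymous substitution.
Total: 3 + 3 + 1 = 7.

7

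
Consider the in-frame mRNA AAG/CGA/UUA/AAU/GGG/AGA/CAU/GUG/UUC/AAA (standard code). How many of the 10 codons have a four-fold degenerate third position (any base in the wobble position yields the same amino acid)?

Codon 1 AAG (Lys): third position 2-fold.
Codon 2 CGA (Arg): third position 4-fold.
Codon 3 UUA (Leu): third position 2-fold.
Codon 4 AAU (Asn): third position 2-fold.
Codon 5 GGG (Gly): third position 4-fold.
Codon 6 AGA (Arg): third position 2-fold.
Codon 7 CAU (His): third position 2-fold.
Codon 8 GUG (Val): third position 4-fold.
Codon 9 UUC (Phe): third position 2-fold.
Codon 10 AAA (Lys): third position 2-fold.
Four-fold degenerate third positions: 3.

3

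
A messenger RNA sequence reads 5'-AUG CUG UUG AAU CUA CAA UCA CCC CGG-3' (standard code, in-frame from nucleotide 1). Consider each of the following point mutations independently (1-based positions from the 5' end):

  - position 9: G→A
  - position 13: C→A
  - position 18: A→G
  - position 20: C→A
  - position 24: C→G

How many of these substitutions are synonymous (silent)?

3

Codon 3: UUG (Leu) → UUA (Leu) — synonymous.
Codon 5: CUA (Leu) → AUA (Ile) — missense.
Codon 6: CAA (Gln) → CAG (Gln) — synonymous.
Codon 7: UCA (Ser) → UAA (Stop) — nonsense.
Codon 8: CCC (Pro) → CCG (Pro) — synonymous.
Synonymous: 3 of 5.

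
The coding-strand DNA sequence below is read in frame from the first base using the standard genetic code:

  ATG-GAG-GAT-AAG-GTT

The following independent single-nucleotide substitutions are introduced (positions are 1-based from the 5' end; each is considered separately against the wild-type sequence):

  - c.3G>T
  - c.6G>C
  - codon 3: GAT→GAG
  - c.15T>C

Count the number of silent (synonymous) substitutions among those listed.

Codon 1: ATG (Met) → ATT (Ile) — missense.
Codon 2: GAG (Glu) → GAC (Asp) — missense.
Codon 3: GAT (Asp) → GAG (Glu) — missense.
Codon 5: GTT (Val) → GTC (Val) — synonymous.
Synonymous: 1 of 4.

1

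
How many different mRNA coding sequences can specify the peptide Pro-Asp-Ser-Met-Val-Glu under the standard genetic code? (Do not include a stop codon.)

384

Pro: 4 codons.
Asp: 2 codons.
Ser: 6 codons.
Met: 1 codon.
Val: 4 codons.
Glu: 2 codons.
4 × 2 × 6 × 1 × 4 × 2 = 384.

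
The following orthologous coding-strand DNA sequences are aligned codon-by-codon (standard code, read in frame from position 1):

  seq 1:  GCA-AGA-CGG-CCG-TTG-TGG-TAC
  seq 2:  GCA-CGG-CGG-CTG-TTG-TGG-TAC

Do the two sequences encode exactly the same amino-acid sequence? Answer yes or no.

no

Codon 1: GCA Ala / GCA Ala — identical.
Codon 2: AGA Arg / CGG Arg — synonymous.
Codon 3: CGG Arg / CGG Arg — identical.
Codon 4: CCG Pro / CTG Leu — nonsynonymous.
Codon 5: TTG Leu / TTG Leu — identical.
Codon 6: TGG Trp / TGG Trp — identical.
Codon 7: TAC Tyr / TAC Tyr — identical.
Nonsynonymous differences: 1 → different protein.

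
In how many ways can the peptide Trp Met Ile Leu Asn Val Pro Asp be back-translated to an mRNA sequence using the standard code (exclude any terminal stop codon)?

1152

Trp: 1 codon.
Met: 1 codon.
Ile: 3 codons.
Leu: 6 codons.
Asn: 2 codons.
Val: 4 codons.
Pro: 4 codons.
Asp: 2 codons.
1 × 1 × 3 × 6 × 2 × 4 × 4 × 2 = 1152.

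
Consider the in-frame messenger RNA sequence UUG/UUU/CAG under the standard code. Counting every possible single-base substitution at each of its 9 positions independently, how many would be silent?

Codon 1 (UUG, Leu): 2 synonymous substitutions.
Codon 2 (UUU, Phe): 1 synonymous substitution.
Codon 3 (CAG, Gln): 1 synonymous substitution.
Total: 2 + 1 + 1 = 4.

4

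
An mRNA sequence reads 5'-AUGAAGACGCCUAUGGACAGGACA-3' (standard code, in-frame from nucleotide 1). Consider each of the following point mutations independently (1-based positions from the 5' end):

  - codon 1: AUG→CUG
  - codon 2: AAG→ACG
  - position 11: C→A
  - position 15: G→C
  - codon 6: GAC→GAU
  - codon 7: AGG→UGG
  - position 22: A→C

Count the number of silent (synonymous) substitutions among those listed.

Codon 1: AUG (Met) → CUG (Leu) — missense.
Codon 2: AAG (Lys) → ACG (Thr) — missense.
Codon 4: CCU (Pro) → CAU (His) — missense.
Codon 5: AUG (Met) → AUC (Ile) — missense.
Codon 6: GAC (Asp) → GAU (Asp) — synonymous.
Codon 7: AGG (Arg) → UGG (Trp) — missense.
Codon 8: ACA (Thr) → CCA (Pro) — missense.
Synonymous: 1 of 7.

1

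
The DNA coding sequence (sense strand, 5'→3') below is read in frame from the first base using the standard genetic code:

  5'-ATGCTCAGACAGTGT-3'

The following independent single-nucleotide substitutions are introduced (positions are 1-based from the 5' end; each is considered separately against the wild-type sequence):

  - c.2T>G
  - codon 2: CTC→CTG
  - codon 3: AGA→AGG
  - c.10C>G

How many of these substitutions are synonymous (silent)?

2

Codon 1: ATG (Met) → AGG (Arg) — missense.
Codon 2: CTC (Leu) → CTG (Leu) — synonymous.
Codon 3: AGA (Arg) → AGG (Arg) — synonymous.
Codon 4: CAG (Gln) → GAG (Glu) — missense.
Synonymous: 2 of 4.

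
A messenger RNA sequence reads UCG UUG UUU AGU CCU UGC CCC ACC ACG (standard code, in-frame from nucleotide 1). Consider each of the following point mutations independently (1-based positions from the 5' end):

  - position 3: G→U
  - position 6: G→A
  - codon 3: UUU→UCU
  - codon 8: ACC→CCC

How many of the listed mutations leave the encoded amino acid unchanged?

2

Codon 1: UCG (Ser) → UCU (Ser) — synonymous.
Codon 2: UUG (Leu) → UUA (Leu) — synonymous.
Codon 3: UUU (Phe) → UCU (Ser) — missense.
Codon 8: ACC (Thr) → CCC (Pro) — missense.
Synonymous: 2 of 4.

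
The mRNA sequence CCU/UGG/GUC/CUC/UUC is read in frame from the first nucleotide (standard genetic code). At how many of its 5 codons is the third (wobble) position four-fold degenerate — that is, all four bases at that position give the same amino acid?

3

Codon 1 CCU (Pro): third position 4-fold.
Codon 2 UGG (Trp): third position 1-fold.
Codon 3 GUC (Val): third position 4-fold.
Codon 4 CUC (Leu): third position 4-fold.
Codon 5 UUC (Phe): third position 2-fold.
Four-fold degenerate third positions: 3.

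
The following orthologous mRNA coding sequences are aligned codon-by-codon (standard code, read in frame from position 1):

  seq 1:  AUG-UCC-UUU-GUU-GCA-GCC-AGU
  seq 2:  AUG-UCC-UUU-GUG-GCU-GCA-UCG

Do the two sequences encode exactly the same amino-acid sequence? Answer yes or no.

yes

Codon 1: AUG Met / AUG Met — identical.
Codon 2: UCC Ser / UCC Ser — identical.
Codon 3: UUU Phe / UUU Phe — identical.
Codon 4: GUU Val / GUG Val — synonymous.
Codon 5: GCA Ala / GCU Ala — synonymous.
Codon 6: GCC Ala / GCA Ala — synonymous.
Codon 7: AGU Ser / UCG Ser — synonymous.
Nonsynonymous differences: 0 → same protein.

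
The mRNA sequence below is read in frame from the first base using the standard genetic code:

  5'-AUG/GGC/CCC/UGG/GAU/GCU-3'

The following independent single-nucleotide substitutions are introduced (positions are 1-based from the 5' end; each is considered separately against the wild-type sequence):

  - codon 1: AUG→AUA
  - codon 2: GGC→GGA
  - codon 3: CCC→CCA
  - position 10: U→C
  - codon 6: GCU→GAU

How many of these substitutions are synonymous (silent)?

2

Codon 1: AUG (Met) → AUA (Ile) — missense.
Codon 2: GGC (Gly) → GGA (Gly) — synonymous.
Codon 3: CCC (Pro) → CCA (Pro) — synonymous.
Codon 4: UGG (Trp) → CGG (Arg) — missense.
Codon 6: GCU (Ala) → GAU (Asp) — missense.
Synonymous: 2 of 5.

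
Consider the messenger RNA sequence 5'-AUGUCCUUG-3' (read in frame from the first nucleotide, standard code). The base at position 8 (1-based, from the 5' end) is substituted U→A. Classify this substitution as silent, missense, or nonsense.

Position 8 falls in codon 3: UUG → Leu.
After the substitution the codon is UAG → Stop.
The new codon is a stop codon, so this is a nonsense mutation.

nonsense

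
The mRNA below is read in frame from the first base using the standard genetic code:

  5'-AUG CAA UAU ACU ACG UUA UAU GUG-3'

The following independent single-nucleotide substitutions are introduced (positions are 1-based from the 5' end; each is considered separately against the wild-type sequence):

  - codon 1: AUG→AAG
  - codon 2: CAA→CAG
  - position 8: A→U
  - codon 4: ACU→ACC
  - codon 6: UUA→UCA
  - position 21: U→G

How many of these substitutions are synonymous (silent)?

2

Codon 1: AUG (Met) → AAG (Lys) — missense.
Codon 2: CAA (Gln) → CAG (Gln) — synonymous.
Codon 3: UAU (Tyr) → UUU (Phe) — missense.
Codon 4: ACU (Thr) → ACC (Thr) — synonymous.
Codon 6: UUA (Leu) → UCA (Ser) — missense.
Codon 7: UAU (Tyr) → UAG (Stop) — nonsense.
Synonymous: 2 of 6.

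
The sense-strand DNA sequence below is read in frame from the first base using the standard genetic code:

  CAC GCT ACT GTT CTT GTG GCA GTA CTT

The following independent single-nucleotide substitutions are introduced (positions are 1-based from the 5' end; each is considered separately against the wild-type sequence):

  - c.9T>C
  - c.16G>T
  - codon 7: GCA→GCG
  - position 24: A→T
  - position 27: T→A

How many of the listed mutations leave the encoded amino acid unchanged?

Codon 3: ACT (Thr) → ACC (Thr) — synonymous.
Codon 6: GTG (Val) → TTG (Leu) — missense.
Codon 7: GCA (Ala) → GCG (Ala) — synonymous.
Codon 8: GTA (Val) → GTT (Val) — synonymous.
Codon 9: CTT (Leu) → CTA (Leu) — synonymous.
Synonymous: 4 of 5.

4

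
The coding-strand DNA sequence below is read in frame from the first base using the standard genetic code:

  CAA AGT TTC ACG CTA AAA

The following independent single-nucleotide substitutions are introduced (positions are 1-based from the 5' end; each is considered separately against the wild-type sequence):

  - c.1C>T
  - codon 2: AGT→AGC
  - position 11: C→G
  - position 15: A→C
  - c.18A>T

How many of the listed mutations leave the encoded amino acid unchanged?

2

Codon 1: CAA (Gln) → TAA (Stop) — nonsense.
Codon 2: AGT (Ser) → AGC (Ser) — synonymous.
Codon 4: ACG (Thr) → AGG (Arg) — missense.
Codon 5: CTA (Leu) → CTC (Leu) — synonymous.
Codon 6: AAA (Lys) → AAT (Asn) — missense.
Synonymous: 2 of 5.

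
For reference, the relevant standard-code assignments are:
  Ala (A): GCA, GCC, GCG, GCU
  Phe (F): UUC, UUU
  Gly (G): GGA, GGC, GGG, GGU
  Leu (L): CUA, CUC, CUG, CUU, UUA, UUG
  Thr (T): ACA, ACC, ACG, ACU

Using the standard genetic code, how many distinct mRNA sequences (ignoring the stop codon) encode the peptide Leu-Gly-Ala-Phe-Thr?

Leu: 6 codons.
Gly: 4 codons.
Ala: 4 codons.
Phe: 2 codons.
Thr: 4 codons.
6 × 4 × 4 × 2 × 4 = 768.

768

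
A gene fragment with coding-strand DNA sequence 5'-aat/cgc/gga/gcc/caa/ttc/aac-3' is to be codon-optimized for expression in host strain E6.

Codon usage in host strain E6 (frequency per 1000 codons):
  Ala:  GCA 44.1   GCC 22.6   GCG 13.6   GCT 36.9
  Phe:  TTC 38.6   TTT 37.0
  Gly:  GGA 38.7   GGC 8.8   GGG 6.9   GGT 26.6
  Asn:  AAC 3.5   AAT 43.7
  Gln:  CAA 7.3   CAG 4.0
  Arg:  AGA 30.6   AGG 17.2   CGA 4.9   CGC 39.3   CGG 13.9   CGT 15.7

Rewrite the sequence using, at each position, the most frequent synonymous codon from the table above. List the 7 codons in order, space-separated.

Codon 1 (Asn): best is AAT at 43.7.
Codon 2 (Arg): best is CGC at 39.3.
Codon 3 (Gly): best is GGA at 38.7.
Codon 4 (Ala): best is GCA at 44.1.
Codon 5 (Gln): best is CAA at 7.3.
Codon 6 (Phe): best is TTC at 38.6.
Codon 7 (Asn): best is AAT at 43.7.

AAT CGC GGA GCA CAA TTC AAT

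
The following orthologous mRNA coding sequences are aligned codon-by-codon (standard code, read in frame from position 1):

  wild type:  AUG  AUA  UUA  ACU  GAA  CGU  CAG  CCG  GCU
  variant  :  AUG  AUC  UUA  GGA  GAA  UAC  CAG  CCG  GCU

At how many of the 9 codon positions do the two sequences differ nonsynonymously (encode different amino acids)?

2

Codon 1: AUG Met / AUG Met — identical.
Codon 2: AUA Ile / AUC Ile — synonymous.
Codon 3: UUA Leu / UUA Leu — identical.
Codon 4: ACU Thr / GGA Gly — nonsynonymous.
Codon 5: GAA Glu / GAA Glu — identical.
Codon 6: CGU Arg / UAC Tyr — nonsynonymous.
Codon 7: CAG Gln / CAG Gln — identical.
Codon 8: CCG Pro / CCG Pro — identical.
Codon 9: GCU Ala / GCU Ala — identical.
Nonsynonymous differences: 2.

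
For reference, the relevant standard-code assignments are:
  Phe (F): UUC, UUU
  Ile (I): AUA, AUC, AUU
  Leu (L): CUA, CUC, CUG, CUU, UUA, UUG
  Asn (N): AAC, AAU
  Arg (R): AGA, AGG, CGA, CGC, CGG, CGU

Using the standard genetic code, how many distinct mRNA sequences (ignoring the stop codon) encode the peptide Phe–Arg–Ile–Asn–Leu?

Phe: 2 codons.
Arg: 6 codons.
Ile: 3 codons.
Asn: 2 codons.
Leu: 6 codons.
2 × 6 × 3 × 2 × 6 = 432.

432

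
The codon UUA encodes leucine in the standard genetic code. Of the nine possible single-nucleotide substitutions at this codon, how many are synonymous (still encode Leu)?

2

Position 1: CUA → 1 synonymous.
Position 2: none → 0 synonymous.
Position 3: UUG → 1 synonymous.
Total: 1 + 0 + 1 = 2.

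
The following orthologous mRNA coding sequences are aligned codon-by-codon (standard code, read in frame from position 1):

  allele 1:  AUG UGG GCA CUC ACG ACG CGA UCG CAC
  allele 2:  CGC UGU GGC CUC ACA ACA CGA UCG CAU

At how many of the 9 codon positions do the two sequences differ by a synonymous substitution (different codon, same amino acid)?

Codon 1: AUG Met / CGC Arg — nonsynonymous.
Codon 2: UGG Trp / UGU Cys — nonsynonymous.
Codon 3: GCA Ala / GGC Gly — nonsynonymous.
Codon 4: CUC Leu / CUC Leu — identical.
Codon 5: ACG Thr / ACA Thr — synonymous.
Codon 6: ACG Thr / ACA Thr — synonymous.
Codon 7: CGA Arg / CGA Arg — identical.
Codon 8: UCG Ser / UCG Ser — identical.
Codon 9: CAC His / CAU His — synonymous.
Synonymous differences: 3.

3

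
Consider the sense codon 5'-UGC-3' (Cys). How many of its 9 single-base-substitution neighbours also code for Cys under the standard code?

Position 1: none → 0 synonymous.
Position 2: none → 0 synonymous.
Position 3: UGU → 1 synonymous.
Total: 0 + 0 + 1 = 1.

1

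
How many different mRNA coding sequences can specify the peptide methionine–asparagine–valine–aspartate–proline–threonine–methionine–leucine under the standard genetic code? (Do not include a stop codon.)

Met: 1 codon.
Asn: 2 codons.
Val: 4 codons.
Asp: 2 codons.
Pro: 4 codons.
Thr: 4 codons.
Met: 1 codon.
Leu: 6 codons.
1 × 2 × 4 × 2 × 4 × 4 × 1 × 6 = 1536.

1536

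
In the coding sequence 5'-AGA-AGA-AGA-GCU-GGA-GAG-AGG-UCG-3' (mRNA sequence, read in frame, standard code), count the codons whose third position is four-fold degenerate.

3

Codon 1 AGA (Arg): third position 2-fold.
Codon 2 AGA (Arg): third position 2-fold.
Codon 3 AGA (Arg): third position 2-fold.
Codon 4 GCU (Ala): third position 4-fold.
Codon 5 GGA (Gly): third position 4-fold.
Codon 6 GAG (Glu): third position 2-fold.
Codon 7 AGG (Arg): third position 2-fold.
Codon 8 UCG (Ser): third position 4-fold.
Four-fold degenerate third positions: 3.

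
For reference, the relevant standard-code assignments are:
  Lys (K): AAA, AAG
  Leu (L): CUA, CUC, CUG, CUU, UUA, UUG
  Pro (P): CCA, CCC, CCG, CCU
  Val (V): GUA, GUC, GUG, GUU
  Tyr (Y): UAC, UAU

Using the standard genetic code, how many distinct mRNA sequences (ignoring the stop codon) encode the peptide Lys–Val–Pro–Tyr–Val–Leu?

1536

Lys: 2 codons.
Val: 4 codons.
Pro: 4 codons.
Tyr: 2 codons.
Val: 4 codons.
Leu: 6 codons.
2 × 4 × 4 × 2 × 4 × 6 = 1536.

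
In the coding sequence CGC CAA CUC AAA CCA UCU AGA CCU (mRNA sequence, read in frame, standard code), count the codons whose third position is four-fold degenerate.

5

Codon 1 CGC (Arg): third position 4-fold.
Codon 2 CAA (Gln): third position 2-fold.
Codon 3 CUC (Leu): third position 4-fold.
Codon 4 AAA (Lys): third position 2-fold.
Codon 5 CCA (Pro): third position 4-fold.
Codon 6 UCU (Ser): third position 4-fold.
Codon 7 AGA (Arg): third position 2-fold.
Codon 8 CCU (Pro): third position 4-fold.
Four-fold degenerate third positions: 5.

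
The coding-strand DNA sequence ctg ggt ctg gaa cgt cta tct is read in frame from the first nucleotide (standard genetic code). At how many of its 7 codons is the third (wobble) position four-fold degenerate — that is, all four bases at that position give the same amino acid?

6

Codon 1 CTG (Leu): third position 4-fold.
Codon 2 GGT (Gly): third position 4-fold.
Codon 3 CTG (Leu): third position 4-fold.
Codon 4 GAA (Glu): third position 2-fold.
Codon 5 CGT (Arg): third position 4-fold.
Codon 6 CTA (Leu): third position 4-fold.
Codon 7 TCT (Ser): third position 4-fold.
Four-fold degenerate third positions: 6.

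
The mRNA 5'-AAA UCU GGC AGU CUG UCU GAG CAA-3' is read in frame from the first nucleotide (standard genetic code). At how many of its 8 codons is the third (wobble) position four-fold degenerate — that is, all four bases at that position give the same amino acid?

4

Codon 1 AAA (Lys): third position 2-fold.
Codon 2 UCU (Ser): third position 4-fold.
Codon 3 GGC (Gly): third position 4-fold.
Codon 4 AGU (Ser): third position 2-fold.
Codon 5 CUG (Leu): third position 4-fold.
Codon 6 UCU (Ser): third position 4-fold.
Codon 7 GAG (Glu): third position 2-fold.
Codon 8 CAA (Gln): third position 2-fold.
Four-fold degenerate third positions: 4.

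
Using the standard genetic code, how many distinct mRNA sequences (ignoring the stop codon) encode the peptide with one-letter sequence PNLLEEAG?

Pro: 4 codons.
Asn: 2 codons.
Leu: 6 codons.
Leu: 6 codons.
Glu: 2 codons.
Glu: 2 codons.
Ala: 4 codons.
Gly: 4 codons.
4 × 2 × 6 × 6 × 2 × 2 × 4 × 4 = 18432.

18432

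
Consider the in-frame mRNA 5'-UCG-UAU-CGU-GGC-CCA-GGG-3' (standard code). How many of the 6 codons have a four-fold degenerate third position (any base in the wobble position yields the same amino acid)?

Codon 1 UCG (Ser): third position 4-fold.
Codon 2 UAU (Tyr): third position 2-fold.
Codon 3 CGU (Arg): third position 4-fold.
Codon 4 GGC (Gly): third position 4-fold.
Codon 5 CCA (Pro): third position 4-fold.
Codon 6 GGG (Gly): third position 4-fold.
Four-fold degenerate third positions: 5.

5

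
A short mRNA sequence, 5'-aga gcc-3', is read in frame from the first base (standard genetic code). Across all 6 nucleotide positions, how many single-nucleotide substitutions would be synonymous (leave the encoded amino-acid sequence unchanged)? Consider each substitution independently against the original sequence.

5

Codon 1 (AGA, Arg): 2 synonymous substitutions.
Codon 2 (GCC, Ala): 3 synonymous substitutions.
Total: 2 + 3 = 5.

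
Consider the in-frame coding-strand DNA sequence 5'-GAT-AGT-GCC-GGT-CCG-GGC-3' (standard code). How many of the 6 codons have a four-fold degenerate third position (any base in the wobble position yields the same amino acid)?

4

Codon 1 GAT (Asp): third position 2-fold.
Codon 2 AGT (Ser): third position 2-fold.
Codon 3 GCC (Ala): third position 4-fold.
Codon 4 GGT (Gly): third position 4-fold.
Codon 5 CCG (Pro): third position 4-fold.
Codon 6 GGC (Gly): third position 4-fold.
Four-fold degenerate third positions: 4.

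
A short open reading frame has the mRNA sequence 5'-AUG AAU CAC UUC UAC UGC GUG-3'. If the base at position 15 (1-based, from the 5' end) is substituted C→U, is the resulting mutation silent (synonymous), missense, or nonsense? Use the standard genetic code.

Position 15 falls in codon 5: UAC → Tyr.
After the substitution the codon is UAU → Tyr.
Both encode Tyr, so the change is synonymous.

silent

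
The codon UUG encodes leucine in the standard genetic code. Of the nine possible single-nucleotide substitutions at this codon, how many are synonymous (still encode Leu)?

2

Position 1: CUG → 1 synonymous.
Position 2: none → 0 synonymous.
Position 3: UUA → 1 synonymous.
Total: 1 + 0 + 1 = 2.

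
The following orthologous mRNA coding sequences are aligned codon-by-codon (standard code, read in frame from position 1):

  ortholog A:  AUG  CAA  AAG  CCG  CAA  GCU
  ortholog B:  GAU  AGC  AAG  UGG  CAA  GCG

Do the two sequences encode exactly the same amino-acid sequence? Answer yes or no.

no

Codon 1: AUG Met / GAU Asp — nonsynonymous.
Codon 2: CAA Gln / AGC Ser — nonsynonymous.
Codon 3: AAG Lys / AAG Lys — identical.
Codon 4: CCG Pro / UGG Trp — nonsynonymous.
Codon 5: CAA Gln / CAA Gln — identical.
Codon 6: GCU Ala / GCG Ala — synonymous.
Nonsynonymous differences: 3 → different protein.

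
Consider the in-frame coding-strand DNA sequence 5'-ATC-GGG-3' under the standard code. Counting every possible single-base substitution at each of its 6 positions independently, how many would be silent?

5

Codon 1 (ATC, Ile): 2 synonymous substitutions.
Codon 2 (GGG, Gly): 3 synonymous substitutions.
Total: 2 + 3 = 5.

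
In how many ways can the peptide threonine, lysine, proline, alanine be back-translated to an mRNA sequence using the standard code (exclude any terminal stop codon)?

128

Thr: 4 codons.
Lys: 2 codons.
Pro: 4 codons.
Ala: 4 codons.
4 × 2 × 4 × 4 = 128.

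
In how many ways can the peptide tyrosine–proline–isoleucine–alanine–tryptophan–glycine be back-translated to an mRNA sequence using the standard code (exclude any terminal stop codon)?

384

Tyr: 2 codons.
Pro: 4 codons.
Ile: 3 codons.
Ala: 4 codons.
Trp: 1 codon.
Gly: 4 codons.
2 × 4 × 3 × 4 × 1 × 4 = 384.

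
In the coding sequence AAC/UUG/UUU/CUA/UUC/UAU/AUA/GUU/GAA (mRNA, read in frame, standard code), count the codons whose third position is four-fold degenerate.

2

Codon 1 AAC (Asn): third position 2-fold.
Codon 2 UUG (Leu): third position 2-fold.
Codon 3 UUU (Phe): third position 2-fold.
Codon 4 CUA (Leu): third position 4-fold.
Codon 5 UUC (Phe): third position 2-fold.
Codon 6 UAU (Tyr): third position 2-fold.
Codon 7 AUA (Ile): third position 3-fold.
Codon 8 GUU (Val): third position 4-fold.
Codon 9 GAA (Glu): third position 2-fold.
Four-fold degenerate third positions: 2.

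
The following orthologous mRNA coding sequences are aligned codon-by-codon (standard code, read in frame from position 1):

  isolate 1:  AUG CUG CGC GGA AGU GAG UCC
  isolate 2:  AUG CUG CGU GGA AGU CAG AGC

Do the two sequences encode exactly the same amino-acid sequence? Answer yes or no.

Codon 1: AUG Met / AUG Met — identical.
Codon 2: CUG Leu / CUG Leu — identical.
Codon 3: CGC Arg / CGU Arg — synonymous.
Codon 4: GGA Gly / GGA Gly — identical.
Codon 5: AGU Ser / AGU Ser — identical.
Codon 6: GAG Glu / CAG Gln — nonsynonymous.
Codon 7: UCC Ser / AGC Ser — synonymous.
Nonsynonymous differences: 1 → different protein.

no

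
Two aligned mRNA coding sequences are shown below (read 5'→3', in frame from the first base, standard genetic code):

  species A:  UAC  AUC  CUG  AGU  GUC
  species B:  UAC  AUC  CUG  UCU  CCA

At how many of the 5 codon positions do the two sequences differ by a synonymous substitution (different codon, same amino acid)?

Codon 1: UAC Tyr / UAC Tyr — identical.
Codon 2: AUC Ile / AUC Ile — identical.
Codon 3: CUG Leu / CUG Leu — identical.
Codon 4: AGU Ser / UCU Ser — synonymous.
Codon 5: GUC Val / CCA Pro — nonsynonymous.
Synonymous differences: 1.

1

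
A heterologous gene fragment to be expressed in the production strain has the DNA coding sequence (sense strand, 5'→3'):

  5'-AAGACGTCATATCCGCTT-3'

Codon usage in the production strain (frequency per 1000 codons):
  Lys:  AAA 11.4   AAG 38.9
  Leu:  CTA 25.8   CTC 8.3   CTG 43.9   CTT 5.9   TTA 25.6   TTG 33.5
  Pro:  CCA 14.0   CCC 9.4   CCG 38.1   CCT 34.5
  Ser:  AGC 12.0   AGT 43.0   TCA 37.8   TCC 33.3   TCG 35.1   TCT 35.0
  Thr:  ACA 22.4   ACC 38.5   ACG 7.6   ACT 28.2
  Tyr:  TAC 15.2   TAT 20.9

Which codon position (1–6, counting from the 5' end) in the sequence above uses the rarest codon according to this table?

Codon 1 AAG (Lys): 38.9 per 1000.
Codon 2 ACG (Thr): 7.6 per 1000.
Codon 3 TCA (Ser): 37.8 per 1000.
Codon 4 TAT (Tyr): 20.9 per 1000.
Codon 5 CCG (Pro): 38.1 per 1000.
Codon 6 CTT (Leu): 5.9 per 1000.
Lowest frequency is 5.9 at codon 6.

6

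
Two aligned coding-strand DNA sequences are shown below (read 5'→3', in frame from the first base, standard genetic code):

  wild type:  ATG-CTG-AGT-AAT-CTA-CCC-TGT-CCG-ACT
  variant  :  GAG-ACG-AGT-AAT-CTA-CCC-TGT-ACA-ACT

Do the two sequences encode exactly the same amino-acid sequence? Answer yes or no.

Codon 1: ATG Met / GAG Glu — nonsynonymous.
Codon 2: CTG Leu / ACG Thr — nonsynonymous.
Codon 3: AGT Ser / AGT Ser — identical.
Codon 4: AAT Asn / AAT Asn — identical.
Codon 5: CTA Leu / CTA Leu — identical.
Codon 6: CCC Pro / CCC Pro — identical.
Codon 7: TGT Cys / TGT Cys — identical.
Codon 8: CCG Pro / ACA Thr — nonsynonymous.
Codon 9: ACT Thr / ACT Thr — identical.
Nonsynonymous differences: 3 → different protein.

no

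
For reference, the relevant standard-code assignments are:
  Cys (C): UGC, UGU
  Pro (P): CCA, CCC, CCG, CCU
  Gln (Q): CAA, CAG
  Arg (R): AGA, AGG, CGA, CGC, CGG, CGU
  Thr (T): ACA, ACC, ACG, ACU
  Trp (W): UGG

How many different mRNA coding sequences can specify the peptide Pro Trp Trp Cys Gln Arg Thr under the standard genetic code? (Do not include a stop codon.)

Pro: 4 codons.
Trp: 1 codon.
Trp: 1 codon.
Cys: 2 codons.
Gln: 2 codons.
Arg: 6 codons.
Thr: 4 codons.
4 × 1 × 1 × 2 × 2 × 6 × 4 = 384.

384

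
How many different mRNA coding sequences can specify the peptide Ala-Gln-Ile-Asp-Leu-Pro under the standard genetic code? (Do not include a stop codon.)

1152

Ala: 4 codons.
Gln: 2 codons.
Ile: 3 codons.
Asp: 2 codons.
Leu: 6 codons.
Pro: 4 codons.
4 × 2 × 3 × 2 × 6 × 4 = 1152.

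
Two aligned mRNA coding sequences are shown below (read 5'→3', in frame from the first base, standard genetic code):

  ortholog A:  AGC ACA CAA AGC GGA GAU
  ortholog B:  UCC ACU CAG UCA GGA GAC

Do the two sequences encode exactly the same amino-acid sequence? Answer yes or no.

Codon 1: AGC Ser / UCC Ser — synonymous.
Codon 2: ACA Thr / ACU Thr — synonymous.
Codon 3: CAA Gln / CAG Gln — synonymous.
Codon 4: AGC Ser / UCA Ser — synonymous.
Codon 5: GGA Gly / GGA Gly — identical.
Codon 6: GAU Asp / GAC Asp — synonymous.
Nonsynonymous differences: 0 → same protein.

yes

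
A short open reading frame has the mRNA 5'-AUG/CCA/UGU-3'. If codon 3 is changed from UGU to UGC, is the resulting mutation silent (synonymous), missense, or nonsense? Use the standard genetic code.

silent

Position 9 falls in codon 3: UGU → Cys.
After the substitution the codon is UGC → Cys.
Both encode Cys, so the change is synonymous.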